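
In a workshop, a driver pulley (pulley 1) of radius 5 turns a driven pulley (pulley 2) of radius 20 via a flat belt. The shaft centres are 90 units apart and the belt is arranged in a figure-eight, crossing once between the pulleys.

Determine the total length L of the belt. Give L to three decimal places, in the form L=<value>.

L=265.530

crossed belt: β = asin((r1+r2)/C) = asin(25/90) = 16.1276°
wrap1 = wrap2 = π + 2β = 212.2552°
tangent length = C·cosβ = 86.4581
L = (r1+r2)·wrap + 2·C·cosβ = 25·3.7046 + 2·86.4581 = 265.5300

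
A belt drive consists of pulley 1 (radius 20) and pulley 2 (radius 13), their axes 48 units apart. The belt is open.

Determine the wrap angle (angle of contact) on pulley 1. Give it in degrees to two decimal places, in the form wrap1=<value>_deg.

open belt: β = asin((r2−r1)/C) = asin(-7/48) = -8.3855°
wrap1 = π − 2β = 196.7711°
wrap2 = π + 2β = 163.2289°

wrap1=196.77_deg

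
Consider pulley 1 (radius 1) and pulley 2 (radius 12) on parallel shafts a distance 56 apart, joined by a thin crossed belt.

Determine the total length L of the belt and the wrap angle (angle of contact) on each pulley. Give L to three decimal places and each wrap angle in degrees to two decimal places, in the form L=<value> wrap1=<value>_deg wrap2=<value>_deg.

crossed belt: β = asin((r1+r2)/C) = asin(13/56) = 13.4233°
wrap1 = wrap2 = π + 2β = 206.8465°
tangent length = C·cosβ = 54.4702
L = (r1+r2)·wrap + 2·C·cosβ = 13·3.6102 + 2·54.4702 = 155.8723

L=155.872 wrap1=206.85_deg wrap2=206.85_deg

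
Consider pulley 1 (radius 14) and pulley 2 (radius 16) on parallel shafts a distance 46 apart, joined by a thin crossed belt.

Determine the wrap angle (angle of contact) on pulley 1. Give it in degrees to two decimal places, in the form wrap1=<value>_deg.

wrap1=261.41_deg

crossed belt: β = asin((r1+r2)/C) = asin(30/46) = 40.7057°
wrap1 = wrap2 = π + 2β = 261.4114°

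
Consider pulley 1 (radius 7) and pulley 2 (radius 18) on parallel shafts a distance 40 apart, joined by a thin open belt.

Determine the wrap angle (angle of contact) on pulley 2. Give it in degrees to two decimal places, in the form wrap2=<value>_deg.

wrap2=211.92_deg

open belt: β = asin((r2−r1)/C) = asin(11/40) = 15.9620°
wrap1 = π − 2β = 148.0760°
wrap2 = π + 2β = 211.9240°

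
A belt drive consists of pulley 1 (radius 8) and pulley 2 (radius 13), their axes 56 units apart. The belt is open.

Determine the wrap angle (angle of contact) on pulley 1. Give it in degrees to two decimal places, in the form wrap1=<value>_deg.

wrap1=169.75_deg

open belt: β = asin((r2−r1)/C) = asin(5/56) = 5.1225°
wrap1 = π − 2β = 169.7550°
wrap2 = π + 2β = 190.2450°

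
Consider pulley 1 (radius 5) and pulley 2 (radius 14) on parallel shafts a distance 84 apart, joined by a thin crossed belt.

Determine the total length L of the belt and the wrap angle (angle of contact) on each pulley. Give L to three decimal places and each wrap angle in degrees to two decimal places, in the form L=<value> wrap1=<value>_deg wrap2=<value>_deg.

crossed belt: β = asin((r1+r2)/C) = asin(19/84) = 13.0729°
wrap1 = wrap2 = π + 2β = 206.1458°
tangent length = C·cosβ = 81.8230
L = (r1+r2)·wrap + 2·C·cosβ = 19·3.5979 + 2·81.8230 = 232.0065

L=232.006 wrap1=206.15_deg wrap2=206.15_deg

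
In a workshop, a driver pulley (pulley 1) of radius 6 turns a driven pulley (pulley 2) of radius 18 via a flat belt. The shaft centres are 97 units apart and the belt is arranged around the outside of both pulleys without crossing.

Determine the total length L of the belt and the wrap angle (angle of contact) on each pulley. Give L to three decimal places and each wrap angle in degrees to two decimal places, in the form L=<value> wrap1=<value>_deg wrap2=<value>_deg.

L=270.885 wrap1=165.79_deg wrap2=194.21_deg

open belt: β = asin((r2−r1)/C) = asin(12/97) = 7.1063°
wrap1 = π − 2β = 165.7873°
wrap2 = π + 2β = 194.2127°
tangent length = C·cosβ = 96.2549
L = r1·wrap1 + r2·wrap2 + 2·C·cosβ = 6·2.8935 + 18·3.3897 + 2·96.2549 = 270.8847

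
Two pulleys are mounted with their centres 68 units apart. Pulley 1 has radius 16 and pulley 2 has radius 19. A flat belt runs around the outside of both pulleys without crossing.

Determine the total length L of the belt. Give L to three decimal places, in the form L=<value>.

L=246.088

open belt: β = asin((r2−r1)/C) = asin(3/68) = 2.5286°
wrap1 = π − 2β = 174.9428°
wrap2 = π + 2β = 185.0572°
tangent length = C·cosβ = 67.9338
L = r1·wrap1 + r2·wrap2 + 2·C·cosβ = 16·3.0533 + 19·3.2299 + 2·67.9338 = 246.0881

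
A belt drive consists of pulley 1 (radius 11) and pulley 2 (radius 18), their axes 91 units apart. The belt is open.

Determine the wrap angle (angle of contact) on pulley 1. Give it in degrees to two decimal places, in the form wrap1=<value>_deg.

open belt: β = asin((r2−r1)/C) = asin(7/91) = 4.4117°
wrap1 = π − 2β = 171.1765°
wrap2 = π + 2β = 188.8235°

wrap1=171.18_deg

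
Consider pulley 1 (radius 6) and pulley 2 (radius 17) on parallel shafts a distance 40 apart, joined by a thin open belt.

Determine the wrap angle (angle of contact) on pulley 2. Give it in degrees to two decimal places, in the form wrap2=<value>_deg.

open belt: β = asin((r2−r1)/C) = asin(11/40) = 15.9620°
wrap1 = π − 2β = 148.0760°
wrap2 = π + 2β = 211.9240°

wrap2=211.92_deg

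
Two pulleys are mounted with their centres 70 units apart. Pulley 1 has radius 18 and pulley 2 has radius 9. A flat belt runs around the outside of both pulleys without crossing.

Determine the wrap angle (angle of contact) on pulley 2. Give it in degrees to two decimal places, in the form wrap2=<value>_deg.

wrap2=165.23_deg

open belt: β = asin((r2−r1)/C) = asin(-9/70) = -7.3870°
wrap1 = π − 2β = 194.7741°
wrap2 = π + 2β = 165.2259°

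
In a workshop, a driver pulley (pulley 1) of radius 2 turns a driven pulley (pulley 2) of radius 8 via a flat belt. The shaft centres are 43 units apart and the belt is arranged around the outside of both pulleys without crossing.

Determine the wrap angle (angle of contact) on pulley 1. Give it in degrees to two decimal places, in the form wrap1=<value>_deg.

open belt: β = asin((r2−r1)/C) = asin(6/43) = 8.0209°
wrap1 = π − 2β = 163.9581°
wrap2 = π + 2β = 196.0419°

wrap1=163.96_deg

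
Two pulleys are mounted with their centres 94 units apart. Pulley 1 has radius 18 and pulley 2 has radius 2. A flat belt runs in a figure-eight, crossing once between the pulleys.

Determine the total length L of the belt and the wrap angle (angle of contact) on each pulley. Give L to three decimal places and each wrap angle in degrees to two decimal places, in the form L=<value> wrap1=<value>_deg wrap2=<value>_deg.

crossed belt: β = asin((r1+r2)/C) = asin(20/94) = 12.2845°
wrap1 = wrap2 = π + 2β = 204.5690°
tangent length = C·cosβ = 91.8477
L = (r1+r2)·wrap + 2·C·cosβ = 20·3.5704 + 2·91.8477 = 255.1034

L=255.103 wrap1=204.57_deg wrap2=204.57_deg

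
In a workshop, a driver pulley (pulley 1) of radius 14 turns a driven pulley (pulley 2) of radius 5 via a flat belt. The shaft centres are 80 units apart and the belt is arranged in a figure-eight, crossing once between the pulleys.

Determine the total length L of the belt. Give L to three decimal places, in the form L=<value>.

crossed belt: β = asin((r1+r2)/C) = asin(19/80) = 13.7390°
wrap1 = wrap2 = π + 2β = 207.4781°
tangent length = C·cosβ = 77.7110
L = (r1+r2)·wrap + 2·C·cosβ = 19·3.6212 + 2·77.7110 = 224.2243

L=224.224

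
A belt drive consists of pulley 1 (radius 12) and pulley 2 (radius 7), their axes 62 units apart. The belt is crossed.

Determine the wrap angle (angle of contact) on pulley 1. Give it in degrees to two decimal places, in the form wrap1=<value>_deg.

crossed belt: β = asin((r1+r2)/C) = asin(19/62) = 17.8455°
wrap1 = wrap2 = π + 2β = 215.6910°

wrap1=215.69_deg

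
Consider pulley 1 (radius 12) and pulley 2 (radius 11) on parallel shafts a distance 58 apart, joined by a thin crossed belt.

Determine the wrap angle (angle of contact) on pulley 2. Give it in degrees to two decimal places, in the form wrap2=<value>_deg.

crossed belt: β = asin((r1+r2)/C) = asin(23/58) = 23.3628°
wrap1 = wrap2 = π + 2β = 226.7256°

wrap2=226.73_deg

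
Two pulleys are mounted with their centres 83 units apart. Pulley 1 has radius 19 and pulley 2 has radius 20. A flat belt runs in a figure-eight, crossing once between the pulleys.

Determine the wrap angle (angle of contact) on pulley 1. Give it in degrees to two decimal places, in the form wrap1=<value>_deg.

crossed belt: β = asin((r1+r2)/C) = asin(39/83) = 28.0265°
wrap1 = wrap2 = π + 2β = 236.0530°

wrap1=236.05_deg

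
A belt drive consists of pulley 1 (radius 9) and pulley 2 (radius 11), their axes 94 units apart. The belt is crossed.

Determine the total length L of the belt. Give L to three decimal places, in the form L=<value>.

L=255.103

crossed belt: β = asin((r1+r2)/C) = asin(20/94) = 12.2845°
wrap1 = wrap2 = π + 2β = 204.5690°
tangent length = C·cosβ = 91.8477
L = (r1+r2)·wrap + 2·C·cosβ = 20·3.5704 + 2·91.8477 = 255.1034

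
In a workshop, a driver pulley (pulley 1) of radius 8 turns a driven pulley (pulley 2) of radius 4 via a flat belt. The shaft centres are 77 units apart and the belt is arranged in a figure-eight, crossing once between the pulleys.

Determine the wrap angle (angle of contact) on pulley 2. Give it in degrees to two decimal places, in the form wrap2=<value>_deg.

wrap2=197.93_deg

crossed belt: β = asin((r1+r2)/C) = asin(12/77) = 8.9658°
wrap1 = wrap2 = π + 2β = 197.9315°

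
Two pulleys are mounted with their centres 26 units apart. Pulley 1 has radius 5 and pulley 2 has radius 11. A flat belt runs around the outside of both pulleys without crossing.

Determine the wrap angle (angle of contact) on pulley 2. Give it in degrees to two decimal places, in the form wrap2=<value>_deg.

wrap2=206.68_deg

open belt: β = asin((r2−r1)/C) = asin(6/26) = 13.3424°
wrap1 = π − 2β = 153.3153°
wrap2 = π + 2β = 206.6847°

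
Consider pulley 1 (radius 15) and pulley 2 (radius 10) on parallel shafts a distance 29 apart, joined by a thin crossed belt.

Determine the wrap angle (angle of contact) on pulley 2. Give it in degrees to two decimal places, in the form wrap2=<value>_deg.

crossed belt: β = asin((r1+r2)/C) = asin(25/29) = 59.5497°
wrap1 = wrap2 = π + 2β = 299.0994°

wrap2=299.10_deg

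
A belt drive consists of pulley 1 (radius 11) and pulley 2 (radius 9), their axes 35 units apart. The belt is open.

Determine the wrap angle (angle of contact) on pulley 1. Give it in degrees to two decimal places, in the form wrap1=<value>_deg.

open belt: β = asin((r2−r1)/C) = asin(-2/35) = -3.2758°
wrap1 = π − 2β = 186.5517°
wrap2 = π + 2β = 173.4483°

wrap1=186.55_deg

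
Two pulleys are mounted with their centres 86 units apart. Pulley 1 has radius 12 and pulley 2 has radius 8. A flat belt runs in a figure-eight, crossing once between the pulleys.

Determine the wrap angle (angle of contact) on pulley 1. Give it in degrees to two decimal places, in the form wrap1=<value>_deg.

crossed belt: β = asin((r1+r2)/C) = asin(20/86) = 13.4477°
wrap1 = wrap2 = π + 2β = 206.8955°

wrap1=206.90_deg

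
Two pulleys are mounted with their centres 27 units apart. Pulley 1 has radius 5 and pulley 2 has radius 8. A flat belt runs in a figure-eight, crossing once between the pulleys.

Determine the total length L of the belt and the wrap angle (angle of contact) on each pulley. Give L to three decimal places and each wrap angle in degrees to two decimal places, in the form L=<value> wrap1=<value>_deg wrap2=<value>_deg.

L=101.230 wrap1=237.56_deg wrap2=237.56_deg

crossed belt: β = asin((r1+r2)/C) = asin(13/27) = 28.7822°
wrap1 = wrap2 = π + 2β = 237.5644°
tangent length = C·cosβ = 23.6643
L = (r1+r2)·wrap + 2·C·cosβ = 13·4.1463 + 2·23.6643 = 101.2303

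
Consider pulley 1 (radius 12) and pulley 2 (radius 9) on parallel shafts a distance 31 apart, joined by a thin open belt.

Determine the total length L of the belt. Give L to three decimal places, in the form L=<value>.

L=128.264

open belt: β = asin((r2−r1)/C) = asin(-3/31) = -5.5534°
wrap1 = π − 2β = 191.1069°
wrap2 = π + 2β = 168.8931°
tangent length = C·cosβ = 30.8545
L = r1·wrap1 + r2·wrap2 + 2·C·cosβ = 12·3.3354 + 9·2.9477 + 2·30.8545 = 128.2640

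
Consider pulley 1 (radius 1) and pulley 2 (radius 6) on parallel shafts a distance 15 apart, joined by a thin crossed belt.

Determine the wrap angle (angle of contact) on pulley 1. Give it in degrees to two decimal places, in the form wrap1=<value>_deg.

wrap1=235.64_deg

crossed belt: β = asin((r1+r2)/C) = asin(7/15) = 27.8181°
wrap1 = wrap2 = π + 2β = 235.6363°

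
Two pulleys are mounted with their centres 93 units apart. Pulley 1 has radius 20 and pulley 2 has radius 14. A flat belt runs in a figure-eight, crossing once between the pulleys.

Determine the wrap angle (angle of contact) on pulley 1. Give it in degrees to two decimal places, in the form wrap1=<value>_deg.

wrap1=222.89_deg

crossed belt: β = asin((r1+r2)/C) = asin(34/93) = 21.4440°
wrap1 = wrap2 = π + 2β = 222.8880°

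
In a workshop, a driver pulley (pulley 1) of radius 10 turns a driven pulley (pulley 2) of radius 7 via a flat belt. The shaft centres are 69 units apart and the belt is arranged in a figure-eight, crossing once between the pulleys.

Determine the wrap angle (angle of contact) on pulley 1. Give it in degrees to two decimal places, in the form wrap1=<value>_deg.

wrap1=208.53_deg

crossed belt: β = asin((r1+r2)/C) = asin(17/69) = 14.2632°
wrap1 = wrap2 = π + 2β = 208.5264°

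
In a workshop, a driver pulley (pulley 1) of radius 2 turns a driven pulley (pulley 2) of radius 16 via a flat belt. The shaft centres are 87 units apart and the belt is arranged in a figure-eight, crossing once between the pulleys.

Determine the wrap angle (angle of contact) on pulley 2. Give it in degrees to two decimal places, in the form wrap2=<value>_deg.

wrap2=203.88_deg

crossed belt: β = asin((r1+r2)/C) = asin(18/87) = 11.9405°
wrap1 = wrap2 = π + 2β = 203.8811°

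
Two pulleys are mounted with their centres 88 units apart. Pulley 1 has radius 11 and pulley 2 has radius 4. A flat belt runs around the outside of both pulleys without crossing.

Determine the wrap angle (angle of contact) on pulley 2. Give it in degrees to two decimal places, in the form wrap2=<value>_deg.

wrap2=170.88_deg

open belt: β = asin((r2−r1)/C) = asin(-7/88) = -4.5624°
wrap1 = π − 2β = 189.1249°
wrap2 = π + 2β = 170.8751°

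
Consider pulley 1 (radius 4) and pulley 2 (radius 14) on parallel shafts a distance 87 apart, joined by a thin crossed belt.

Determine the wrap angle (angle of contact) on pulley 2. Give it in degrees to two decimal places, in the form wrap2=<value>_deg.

wrap2=203.88_deg

crossed belt: β = asin((r1+r2)/C) = asin(18/87) = 11.9405°
wrap1 = wrap2 = π + 2β = 203.8811°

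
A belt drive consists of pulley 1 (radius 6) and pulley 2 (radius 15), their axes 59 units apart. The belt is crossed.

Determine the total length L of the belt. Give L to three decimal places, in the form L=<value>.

crossed belt: β = asin((r1+r2)/C) = asin(21/59) = 20.8506°
wrap1 = wrap2 = π + 2β = 221.7012°
tangent length = C·cosβ = 55.1362
L = (r1+r2)·wrap + 2·C·cosβ = 21·3.8694 + 2·55.1362 = 191.5301

L=191.530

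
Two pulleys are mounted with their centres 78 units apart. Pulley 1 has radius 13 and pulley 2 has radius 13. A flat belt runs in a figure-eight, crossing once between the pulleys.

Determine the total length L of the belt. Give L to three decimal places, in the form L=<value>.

crossed belt: β = asin((r1+r2)/C) = asin(26/78) = 19.4712°
wrap1 = wrap2 = π + 2β = 218.9424°
tangent length = C·cosβ = 73.5391
L = (r1+r2)·wrap + 2·C·cosβ = 26·3.8213 + 2·73.5391 = 246.4311

L=246.431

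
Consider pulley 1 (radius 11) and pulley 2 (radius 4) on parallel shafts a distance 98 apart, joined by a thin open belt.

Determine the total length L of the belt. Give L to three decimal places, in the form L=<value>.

L=243.624

open belt: β = asin((r2−r1)/C) = asin(-7/98) = -4.0960°
wrap1 = π − 2β = 188.1921°
wrap2 = π + 2β = 171.8079°
tangent length = C·cosβ = 97.7497
L = r1·wrap1 + r2·wrap2 + 2·C·cosβ = 11·3.2846 + 4·2.9986 + 2·97.7497 = 243.6241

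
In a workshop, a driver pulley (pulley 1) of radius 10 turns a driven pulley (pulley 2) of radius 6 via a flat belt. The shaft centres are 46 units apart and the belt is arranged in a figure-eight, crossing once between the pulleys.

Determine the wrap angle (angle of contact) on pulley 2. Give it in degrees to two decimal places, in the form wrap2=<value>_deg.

crossed belt: β = asin((r1+r2)/C) = asin(16/46) = 20.3544°
wrap1 = wrap2 = π + 2β = 220.7088°

wrap2=220.71_deg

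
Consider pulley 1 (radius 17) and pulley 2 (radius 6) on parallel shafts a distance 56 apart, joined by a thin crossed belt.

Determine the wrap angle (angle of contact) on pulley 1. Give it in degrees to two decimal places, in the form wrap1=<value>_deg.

wrap1=228.50_deg

crossed belt: β = asin((r1+r2)/C) = asin(23/56) = 24.2497°
wrap1 = wrap2 = π + 2β = 228.4994°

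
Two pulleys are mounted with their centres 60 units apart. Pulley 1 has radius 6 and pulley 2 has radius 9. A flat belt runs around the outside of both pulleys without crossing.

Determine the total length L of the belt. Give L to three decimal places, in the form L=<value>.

open belt: β = asin((r2−r1)/C) = asin(3/60) = 2.8660°
wrap1 = π − 2β = 174.2680°
wrap2 = π + 2β = 185.7320°
tangent length = C·cosβ = 59.9250
L = r1·wrap1 + r2·wrap2 + 2·C·cosβ = 6·3.0416 + 9·3.2416 + 2·59.9250 = 167.2739

L=167.274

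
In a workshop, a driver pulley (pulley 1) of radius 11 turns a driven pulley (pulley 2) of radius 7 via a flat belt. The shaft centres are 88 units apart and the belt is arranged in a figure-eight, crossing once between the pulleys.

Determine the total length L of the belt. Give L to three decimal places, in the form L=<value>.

crossed belt: β = asin((r1+r2)/C) = asin(18/88) = 11.8029°
wrap1 = wrap2 = π + 2β = 203.6058°
tangent length = C·cosβ = 86.1394
L = (r1+r2)·wrap + 2·C·cosβ = 18·3.5536 + 2·86.1394 = 236.2435

L=236.243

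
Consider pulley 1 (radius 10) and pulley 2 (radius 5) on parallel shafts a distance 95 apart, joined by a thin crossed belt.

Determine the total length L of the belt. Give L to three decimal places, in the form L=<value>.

L=239.497

crossed belt: β = asin((r1+r2)/C) = asin(15/95) = 9.0847°
wrap1 = wrap2 = π + 2β = 198.1694°
tangent length = C·cosβ = 93.8083
L = (r1+r2)·wrap + 2·C·cosβ = 15·3.4587 + 2·93.8083 = 239.4973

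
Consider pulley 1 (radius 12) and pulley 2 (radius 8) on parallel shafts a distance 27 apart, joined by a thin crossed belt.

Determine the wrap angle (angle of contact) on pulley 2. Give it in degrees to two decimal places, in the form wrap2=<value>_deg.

wrap2=275.59_deg

crossed belt: β = asin((r1+r2)/C) = asin(20/27) = 47.7946°
wrap1 = wrap2 = π + 2β = 275.5891°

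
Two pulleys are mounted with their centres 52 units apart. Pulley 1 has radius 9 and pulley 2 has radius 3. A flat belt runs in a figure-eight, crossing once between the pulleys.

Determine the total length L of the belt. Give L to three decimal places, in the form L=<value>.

L=144.481

crossed belt: β = asin((r1+r2)/C) = asin(12/52) = 13.3424°
wrap1 = wrap2 = π + 2β = 206.6847°
tangent length = C·cosβ = 50.5964
L = (r1+r2)·wrap + 2·C·cosβ = 12·3.6073 + 2·50.5964 = 144.4808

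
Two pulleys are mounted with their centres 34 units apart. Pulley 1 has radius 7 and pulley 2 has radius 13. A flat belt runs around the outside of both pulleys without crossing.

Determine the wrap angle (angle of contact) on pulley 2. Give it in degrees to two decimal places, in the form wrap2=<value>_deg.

wrap2=200.33_deg

open belt: β = asin((r2−r1)/C) = asin(6/34) = 10.1642°
wrap1 = π − 2β = 159.6715°
wrap2 = π + 2β = 200.3285°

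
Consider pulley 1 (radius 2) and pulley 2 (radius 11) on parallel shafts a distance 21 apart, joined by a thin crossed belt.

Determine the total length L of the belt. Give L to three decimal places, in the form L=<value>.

L=91.181

crossed belt: β = asin((r1+r2)/C) = asin(13/21) = 38.2466°
wrap1 = wrap2 = π + 2β = 256.4932°
tangent length = C·cosβ = 16.4924
L = (r1+r2)·wrap + 2·C·cosβ = 13·4.4767 + 2·16.4924 = 91.1813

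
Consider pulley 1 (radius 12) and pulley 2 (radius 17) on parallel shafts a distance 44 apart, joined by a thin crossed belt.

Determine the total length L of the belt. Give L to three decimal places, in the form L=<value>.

L=199.025

crossed belt: β = asin((r1+r2)/C) = asin(29/44) = 41.2306°
wrap1 = wrap2 = π + 2β = 262.4612°
tangent length = C·cosβ = 33.0908
L = (r1+r2)·wrap + 2·C·cosβ = 29·4.5808 + 2·33.0908 = 199.0251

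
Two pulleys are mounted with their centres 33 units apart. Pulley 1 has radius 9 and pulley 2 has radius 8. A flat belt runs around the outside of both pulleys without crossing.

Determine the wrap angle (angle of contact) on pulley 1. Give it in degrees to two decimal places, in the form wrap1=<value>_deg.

wrap1=183.47_deg

open belt: β = asin((r2−r1)/C) = asin(-1/33) = -1.7365°
wrap1 = π − 2β = 183.4730°
wrap2 = π + 2β = 176.5270°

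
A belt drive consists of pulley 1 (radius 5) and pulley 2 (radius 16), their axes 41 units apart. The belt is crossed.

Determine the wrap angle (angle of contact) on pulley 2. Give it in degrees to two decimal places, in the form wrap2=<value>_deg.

wrap2=241.62_deg

crossed belt: β = asin((r1+r2)/C) = asin(21/41) = 30.8102°
wrap1 = wrap2 = π + 2β = 241.6203°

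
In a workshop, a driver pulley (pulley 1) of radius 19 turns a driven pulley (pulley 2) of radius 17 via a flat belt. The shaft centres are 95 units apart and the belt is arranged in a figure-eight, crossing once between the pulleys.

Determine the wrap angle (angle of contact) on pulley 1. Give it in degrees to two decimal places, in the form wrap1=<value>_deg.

crossed belt: β = asin((r1+r2)/C) = asin(36/95) = 22.2685°
wrap1 = wrap2 = π + 2β = 224.5370°

wrap1=224.54_deg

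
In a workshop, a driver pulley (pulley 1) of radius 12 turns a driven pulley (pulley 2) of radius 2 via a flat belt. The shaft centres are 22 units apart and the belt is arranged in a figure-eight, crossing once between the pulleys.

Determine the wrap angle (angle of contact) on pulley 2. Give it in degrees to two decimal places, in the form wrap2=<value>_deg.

crossed belt: β = asin((r1+r2)/C) = asin(14/22) = 39.5212°
wrap1 = wrap2 = π + 2β = 259.0424°

wrap2=259.04_deg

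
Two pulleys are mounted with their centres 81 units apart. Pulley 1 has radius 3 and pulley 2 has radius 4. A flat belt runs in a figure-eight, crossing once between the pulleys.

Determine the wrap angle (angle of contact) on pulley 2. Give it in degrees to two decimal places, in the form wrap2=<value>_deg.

wrap2=189.92_deg

crossed belt: β = asin((r1+r2)/C) = asin(7/81) = 4.9577°
wrap1 = wrap2 = π + 2β = 189.9153°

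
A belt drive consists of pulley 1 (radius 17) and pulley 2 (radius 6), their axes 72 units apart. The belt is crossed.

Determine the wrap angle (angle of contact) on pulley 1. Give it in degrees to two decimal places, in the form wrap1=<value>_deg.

crossed belt: β = asin((r1+r2)/C) = asin(23/72) = 18.6293°
wrap1 = wrap2 = π + 2β = 217.2587°

wrap1=217.26_deg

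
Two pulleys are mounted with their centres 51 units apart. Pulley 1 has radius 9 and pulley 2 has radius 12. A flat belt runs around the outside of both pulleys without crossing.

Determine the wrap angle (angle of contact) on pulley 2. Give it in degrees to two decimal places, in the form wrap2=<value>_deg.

open belt: β = asin((r2−r1)/C) = asin(3/51) = 3.3723°
wrap1 = π − 2β = 173.2554°
wrap2 = π + 2β = 186.7446°

wrap2=186.74_deg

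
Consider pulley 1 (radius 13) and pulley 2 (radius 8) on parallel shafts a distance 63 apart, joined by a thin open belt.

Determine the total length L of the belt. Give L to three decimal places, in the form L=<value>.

L=192.370

open belt: β = asin((r2−r1)/C) = asin(-5/63) = -4.5521°
wrap1 = π − 2β = 189.1041°
wrap2 = π + 2β = 170.8959°
tangent length = C·cosβ = 62.8013
L = r1·wrap1 + r2·wrap2 + 2·C·cosβ = 13·3.3005 + 8·2.9827 + 2·62.8013 = 192.3705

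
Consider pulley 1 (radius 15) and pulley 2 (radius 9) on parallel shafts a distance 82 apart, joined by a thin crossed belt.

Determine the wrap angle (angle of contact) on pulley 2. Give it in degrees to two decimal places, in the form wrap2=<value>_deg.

crossed belt: β = asin((r1+r2)/C) = asin(24/82) = 17.0186°
wrap1 = wrap2 = π + 2β = 214.0373°

wrap2=214.04_deg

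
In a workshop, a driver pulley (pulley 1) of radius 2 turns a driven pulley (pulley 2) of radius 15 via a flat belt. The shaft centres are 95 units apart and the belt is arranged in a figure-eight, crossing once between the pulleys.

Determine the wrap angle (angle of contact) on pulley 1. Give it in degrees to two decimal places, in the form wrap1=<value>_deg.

wrap1=200.62_deg

crossed belt: β = asin((r1+r2)/C) = asin(17/95) = 10.3085°
wrap1 = wrap2 = π + 2β = 200.6169°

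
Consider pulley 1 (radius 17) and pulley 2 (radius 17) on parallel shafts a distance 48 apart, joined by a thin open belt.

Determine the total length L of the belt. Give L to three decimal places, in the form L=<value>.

L=202.814

open belt: β = asin((r2−r1)/C) = asin(0/48) = 0.0000°
wrap1 = π − 2β = 180.0000°
wrap2 = π + 2β = 180.0000°
tangent length = C·cosβ = 48.0000
L = r1·wrap1 + r2·wrap2 + 2·C·cosβ = 17·3.1416 + 17·3.1416 + 2·48.0000 = 202.8142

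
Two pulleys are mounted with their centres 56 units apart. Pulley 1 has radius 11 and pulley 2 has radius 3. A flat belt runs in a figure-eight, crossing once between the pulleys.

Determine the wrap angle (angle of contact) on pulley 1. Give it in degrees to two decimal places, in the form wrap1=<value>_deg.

wrap1=208.96_deg

crossed belt: β = asin((r1+r2)/C) = asin(14/56) = 14.4775°
wrap1 = wrap2 = π + 2β = 208.9550°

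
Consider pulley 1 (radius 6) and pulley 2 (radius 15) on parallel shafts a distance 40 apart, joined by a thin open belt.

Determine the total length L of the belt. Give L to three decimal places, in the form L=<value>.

L=148.007

open belt: β = asin((r2−r1)/C) = asin(9/40) = 13.0029°
wrap1 = π − 2β = 153.9942°
wrap2 = π + 2β = 206.0058°
tangent length = C·cosβ = 38.9744
L = r1·wrap1 + r2·wrap2 + 2·C·cosβ = 6·2.6877 + 15·3.5955 + 2·38.9744 = 148.0071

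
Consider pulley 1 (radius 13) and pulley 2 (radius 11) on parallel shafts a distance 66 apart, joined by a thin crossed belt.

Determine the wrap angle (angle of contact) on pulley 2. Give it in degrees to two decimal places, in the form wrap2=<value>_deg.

wrap2=222.65_deg

crossed belt: β = asin((r1+r2)/C) = asin(24/66) = 21.3237°
wrap1 = wrap2 = π + 2β = 222.6474°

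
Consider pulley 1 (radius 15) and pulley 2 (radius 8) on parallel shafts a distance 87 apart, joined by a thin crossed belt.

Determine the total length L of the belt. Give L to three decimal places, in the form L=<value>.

crossed belt: β = asin((r1+r2)/C) = asin(23/87) = 15.3294°
wrap1 = wrap2 = π + 2β = 210.6588°
tangent length = C·cosβ = 83.9047
L = (r1+r2)·wrap + 2·C·cosβ = 23·3.6767 + 2·83.9047 = 252.3733

L=252.373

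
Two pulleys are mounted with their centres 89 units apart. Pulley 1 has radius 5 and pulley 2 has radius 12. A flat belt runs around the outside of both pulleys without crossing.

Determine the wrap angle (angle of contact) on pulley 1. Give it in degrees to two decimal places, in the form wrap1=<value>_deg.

wrap1=170.98_deg

open belt: β = asin((r2−r1)/C) = asin(7/89) = 4.5111°
wrap1 = π − 2β = 170.9779°
wrap2 = π + 2β = 189.0221°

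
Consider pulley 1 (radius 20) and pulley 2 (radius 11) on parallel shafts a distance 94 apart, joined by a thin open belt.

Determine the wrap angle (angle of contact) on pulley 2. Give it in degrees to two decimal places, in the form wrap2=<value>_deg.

wrap2=169.01_deg

open belt: β = asin((r2−r1)/C) = asin(-9/94) = -5.4942°
wrap1 = π − 2β = 190.9884°
wrap2 = π + 2β = 169.0116°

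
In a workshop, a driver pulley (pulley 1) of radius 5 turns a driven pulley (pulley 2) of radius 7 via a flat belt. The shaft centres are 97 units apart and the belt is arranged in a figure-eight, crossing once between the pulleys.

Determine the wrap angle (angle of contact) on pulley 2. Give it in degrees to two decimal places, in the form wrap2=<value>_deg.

wrap2=194.21_deg

crossed belt: β = asin((r1+r2)/C) = asin(12/97) = 7.1063°
wrap1 = wrap2 = π + 2β = 194.2127°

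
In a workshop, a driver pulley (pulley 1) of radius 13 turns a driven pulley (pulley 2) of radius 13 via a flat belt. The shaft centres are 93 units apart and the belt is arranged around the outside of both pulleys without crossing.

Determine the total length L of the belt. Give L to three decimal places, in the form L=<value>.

L=267.681

open belt: β = asin((r2−r1)/C) = asin(0/93) = 0.0000°
wrap1 = π − 2β = 180.0000°
wrap2 = π + 2β = 180.0000°
tangent length = C·cosβ = 93.0000
L = r1·wrap1 + r2·wrap2 + 2·C·cosβ = 13·3.1416 + 13·3.1416 + 2·93.0000 = 267.6814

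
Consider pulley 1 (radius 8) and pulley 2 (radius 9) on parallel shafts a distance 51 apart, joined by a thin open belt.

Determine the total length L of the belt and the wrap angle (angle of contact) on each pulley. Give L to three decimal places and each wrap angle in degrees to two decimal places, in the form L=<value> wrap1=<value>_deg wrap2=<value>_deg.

open belt: β = asin((r2−r1)/C) = asin(1/51) = 1.1235°
wrap1 = π − 2β = 177.7530°
wrap2 = π + 2β = 182.2470°
tangent length = C·cosβ = 50.9902
L = r1·wrap1 + r2·wrap2 + 2·C·cosβ = 8·3.1024 + 9·3.1808 + 2·50.9902 = 155.4267

L=155.427 wrap1=177.75_deg wrap2=182.25_deg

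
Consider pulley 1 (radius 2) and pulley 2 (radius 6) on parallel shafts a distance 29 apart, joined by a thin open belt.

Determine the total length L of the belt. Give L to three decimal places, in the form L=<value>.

open belt: β = asin((r2−r1)/C) = asin(4/29) = 7.9281°
wrap1 = π − 2β = 164.1437°
wrap2 = π + 2β = 195.8563°
tangent length = C·cosβ = 28.7228
L = r1·wrap1 + r2·wrap2 + 2·C·cosβ = 2·2.8648 + 6·3.4183 + 2·28.7228 = 83.6853

L=83.685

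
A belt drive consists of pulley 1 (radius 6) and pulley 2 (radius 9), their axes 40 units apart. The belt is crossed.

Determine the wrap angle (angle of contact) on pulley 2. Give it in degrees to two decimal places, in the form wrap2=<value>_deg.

crossed belt: β = asin((r1+r2)/C) = asin(15/40) = 22.0243°
wrap1 = wrap2 = π + 2β = 224.0486°

wrap2=224.05_deg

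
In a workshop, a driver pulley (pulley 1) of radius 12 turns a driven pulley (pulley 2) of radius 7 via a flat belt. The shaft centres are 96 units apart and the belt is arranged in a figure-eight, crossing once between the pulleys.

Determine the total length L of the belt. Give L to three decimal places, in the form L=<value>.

L=255.463

crossed belt: β = asin((r1+r2)/C) = asin(19/96) = 11.4152°
wrap1 = wrap2 = π + 2β = 202.8303°
tangent length = C·cosβ = 94.1010
L = (r1+r2)·wrap + 2·C·cosβ = 19·3.5401 + 2·94.1010 = 255.4631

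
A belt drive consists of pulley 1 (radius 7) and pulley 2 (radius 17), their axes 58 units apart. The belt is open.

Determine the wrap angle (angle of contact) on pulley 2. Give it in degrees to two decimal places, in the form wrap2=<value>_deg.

wrap2=199.86_deg

open belt: β = asin((r2−r1)/C) = asin(10/58) = 9.9282°
wrap1 = π − 2β = 160.1436°
wrap2 = π + 2β = 199.8564°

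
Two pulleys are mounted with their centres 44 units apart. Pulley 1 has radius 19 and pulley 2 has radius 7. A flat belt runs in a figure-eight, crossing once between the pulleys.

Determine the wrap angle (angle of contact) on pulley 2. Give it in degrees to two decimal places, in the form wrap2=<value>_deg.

wrap2=252.44_deg

crossed belt: β = asin((r1+r2)/C) = asin(26/44) = 36.2215°
wrap1 = wrap2 = π + 2β = 252.4431°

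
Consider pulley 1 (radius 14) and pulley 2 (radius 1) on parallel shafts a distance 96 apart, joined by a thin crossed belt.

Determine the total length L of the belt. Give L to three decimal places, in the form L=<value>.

crossed belt: β = asin((r1+r2)/C) = asin(15/96) = 8.9893°
wrap1 = wrap2 = π + 2β = 197.9786°
tangent length = C·cosβ = 94.8209
L = (r1+r2)·wrap + 2·C·cosβ = 15·3.4554 + 2·94.8209 = 241.4724

L=241.472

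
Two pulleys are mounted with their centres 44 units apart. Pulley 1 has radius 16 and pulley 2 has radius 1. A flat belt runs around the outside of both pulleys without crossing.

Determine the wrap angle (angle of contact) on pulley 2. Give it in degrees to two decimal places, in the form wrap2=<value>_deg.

wrap2=140.14_deg

open belt: β = asin((r2−r1)/C) = asin(-15/44) = -19.9323°
wrap1 = π − 2β = 219.8645°
wrap2 = π + 2β = 140.1355°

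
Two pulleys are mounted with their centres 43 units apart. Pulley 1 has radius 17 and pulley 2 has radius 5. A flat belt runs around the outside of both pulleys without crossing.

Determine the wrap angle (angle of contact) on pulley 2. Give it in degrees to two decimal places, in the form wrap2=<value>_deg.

wrap2=147.59_deg

open belt: β = asin((r2−r1)/C) = asin(-12/43) = -16.2047°
wrap1 = π − 2β = 212.4094°
wrap2 = π + 2β = 147.5906°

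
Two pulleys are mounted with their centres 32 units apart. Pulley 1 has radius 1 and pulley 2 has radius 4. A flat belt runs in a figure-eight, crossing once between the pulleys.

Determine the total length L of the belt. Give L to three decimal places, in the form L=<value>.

L=80.491

crossed belt: β = asin((r1+r2)/C) = asin(5/32) = 8.9893°
wrap1 = wrap2 = π + 2β = 197.9786°
tangent length = C·cosβ = 31.6070
L = (r1+r2)·wrap + 2·C·cosβ = 5·3.4554 + 2·31.6070 = 80.4908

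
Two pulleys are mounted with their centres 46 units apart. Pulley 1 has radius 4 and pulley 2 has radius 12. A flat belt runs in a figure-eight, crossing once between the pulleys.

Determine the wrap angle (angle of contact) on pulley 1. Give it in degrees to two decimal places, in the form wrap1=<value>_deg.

crossed belt: β = asin((r1+r2)/C) = asin(16/46) = 20.3544°
wrap1 = wrap2 = π + 2β = 220.7088°

wrap1=220.71_deg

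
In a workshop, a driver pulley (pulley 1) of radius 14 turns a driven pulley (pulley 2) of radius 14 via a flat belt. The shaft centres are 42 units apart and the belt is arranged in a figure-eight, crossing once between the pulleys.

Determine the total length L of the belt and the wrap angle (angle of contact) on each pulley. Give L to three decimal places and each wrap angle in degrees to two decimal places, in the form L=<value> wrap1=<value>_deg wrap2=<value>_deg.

L=191.439 wrap1=263.62_deg wrap2=263.62_deg

crossed belt: β = asin((r1+r2)/C) = asin(28/42) = 41.8103°
wrap1 = wrap2 = π + 2β = 263.6206°
tangent length = C·cosβ = 31.3050
L = (r1+r2)·wrap + 2·C·cosβ = 28·4.6010 + 2·31.3050 = 191.4392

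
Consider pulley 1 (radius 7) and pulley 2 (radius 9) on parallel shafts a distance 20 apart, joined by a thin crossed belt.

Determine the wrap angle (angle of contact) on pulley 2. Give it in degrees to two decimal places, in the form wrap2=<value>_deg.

crossed belt: β = asin((r1+r2)/C) = asin(16/20) = 53.1301°
wrap1 = wrap2 = π + 2β = 286.2602°

wrap2=286.26_deg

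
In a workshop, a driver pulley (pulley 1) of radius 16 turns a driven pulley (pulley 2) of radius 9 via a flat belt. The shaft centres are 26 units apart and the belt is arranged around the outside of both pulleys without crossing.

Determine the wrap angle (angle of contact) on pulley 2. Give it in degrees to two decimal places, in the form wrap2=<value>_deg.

open belt: β = asin((r2−r1)/C) = asin(-7/26) = -15.6185°
wrap1 = π − 2β = 211.2370°
wrap2 = π + 2β = 148.7630°

wrap2=148.76_deg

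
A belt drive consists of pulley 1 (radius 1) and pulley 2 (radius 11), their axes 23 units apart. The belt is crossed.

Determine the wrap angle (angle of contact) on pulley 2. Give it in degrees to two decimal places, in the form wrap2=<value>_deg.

wrap2=242.90_deg

crossed belt: β = asin((r1+r2)/C) = asin(12/23) = 31.4490°
wrap1 = wrap2 = π + 2β = 242.8980°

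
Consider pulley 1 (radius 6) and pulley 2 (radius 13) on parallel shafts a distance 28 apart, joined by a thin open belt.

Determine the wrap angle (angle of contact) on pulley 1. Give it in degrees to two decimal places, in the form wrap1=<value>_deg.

wrap1=151.04_deg

open belt: β = asin((r2−r1)/C) = asin(7/28) = 14.4775°
wrap1 = π − 2β = 151.0450°
wrap2 = π + 2β = 208.9550°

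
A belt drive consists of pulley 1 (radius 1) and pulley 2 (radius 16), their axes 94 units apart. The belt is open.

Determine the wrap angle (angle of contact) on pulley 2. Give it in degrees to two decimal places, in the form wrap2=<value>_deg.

wrap2=198.36_deg

open belt: β = asin((r2−r1)/C) = asin(15/94) = 9.1822°
wrap1 = π − 2β = 161.6356°
wrap2 = π + 2β = 198.3644°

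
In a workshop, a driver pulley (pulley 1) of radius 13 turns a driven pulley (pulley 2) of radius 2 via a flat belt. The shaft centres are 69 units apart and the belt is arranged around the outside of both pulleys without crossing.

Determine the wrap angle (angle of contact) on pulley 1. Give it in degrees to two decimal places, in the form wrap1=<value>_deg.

wrap1=198.35_deg

open belt: β = asin((r2−r1)/C) = asin(-11/69) = -9.1732°
wrap1 = π − 2β = 198.3465°
wrap2 = π + 2β = 161.6535°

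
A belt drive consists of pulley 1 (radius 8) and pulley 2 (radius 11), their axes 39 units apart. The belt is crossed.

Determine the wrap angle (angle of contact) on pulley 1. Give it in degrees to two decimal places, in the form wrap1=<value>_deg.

wrap1=238.31_deg

crossed belt: β = asin((r1+r2)/C) = asin(19/39) = 29.1554°
wrap1 = wrap2 = π + 2β = 238.3107°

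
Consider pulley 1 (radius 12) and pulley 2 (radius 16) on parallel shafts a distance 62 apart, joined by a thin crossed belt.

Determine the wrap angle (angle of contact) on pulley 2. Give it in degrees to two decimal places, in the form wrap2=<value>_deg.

crossed belt: β = asin((r1+r2)/C) = asin(28/62) = 26.8472°
wrap1 = wrap2 = π + 2β = 233.6944°

wrap2=233.69_deg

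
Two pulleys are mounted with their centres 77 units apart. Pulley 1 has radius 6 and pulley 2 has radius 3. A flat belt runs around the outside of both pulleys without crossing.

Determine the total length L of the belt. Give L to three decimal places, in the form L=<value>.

L=182.391

open belt: β = asin((r2−r1)/C) = asin(-3/77) = -2.2329°
wrap1 = π − 2β = 184.4657°
wrap2 = π + 2β = 175.5343°
tangent length = C·cosβ = 76.9415
L = r1·wrap1 + r2·wrap2 + 2·C·cosβ = 6·3.2195 + 3·3.0637 + 2·76.9415 = 182.3912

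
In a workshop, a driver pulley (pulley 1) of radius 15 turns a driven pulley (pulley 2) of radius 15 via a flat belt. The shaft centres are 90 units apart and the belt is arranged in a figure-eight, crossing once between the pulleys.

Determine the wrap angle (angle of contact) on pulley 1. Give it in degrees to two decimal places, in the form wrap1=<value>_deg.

wrap1=218.94_deg

crossed belt: β = asin((r1+r2)/C) = asin(30/90) = 19.4712°
wrap1 = wrap2 = π + 2β = 218.9424°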